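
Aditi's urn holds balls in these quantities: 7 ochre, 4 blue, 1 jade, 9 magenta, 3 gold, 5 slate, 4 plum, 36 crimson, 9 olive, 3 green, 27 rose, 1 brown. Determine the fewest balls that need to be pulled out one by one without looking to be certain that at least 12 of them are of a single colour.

By pigeonhole, put each drawn ball into a box by colour. The largest draw with every box below 12 takes min(count, 11) from each colour; colours with fewer than 11 contribute all they have.
Σ min(cᵢ, 11) = 7 + 4 + 1 + 9 + 3 + 5 + 4 + 11 + 9 + 3 + 11 + 1 = 68.
Draw number 68 + 1 = 69 must push one box to 12.

69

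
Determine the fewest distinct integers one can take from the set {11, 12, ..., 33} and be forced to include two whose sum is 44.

A set avoiding the sum 44 can contain at most one of each pair {x, 44−x}, plus the 1 element equal to its own complement.
The integers 22, …, 33 (12 of them) are such a set: any two sum to at least 22+23 = 45 > 44.
Pigeonhole: any 13th integer completes one of the 11 pairs, so 13 choices force a sum of 44.

13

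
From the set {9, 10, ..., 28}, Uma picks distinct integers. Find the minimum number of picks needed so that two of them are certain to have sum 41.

13

Two chosen integers sum to 41 exactly when both halves of some pair {x, 41−x} with 13 ≤ x ≤ 41−x ≤ 28 are chosen — 8 such pairs.
The remaining 4 elements (those with no distinct partner in range) can never complete a 41-sum, so the worst case takes all of them and one from each pair: 4 + 8 = 12.
By the pigeonhole principle, the 13th integer has to be the second member of some pair, so 12 + 1 = 13.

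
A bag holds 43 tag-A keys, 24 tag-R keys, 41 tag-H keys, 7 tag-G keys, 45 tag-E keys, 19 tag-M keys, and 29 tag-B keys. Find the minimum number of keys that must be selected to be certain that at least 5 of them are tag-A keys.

In the worst case for collecting tag-A keys, every non-tag-A key comes out first.
There are 24 + 41 + 7 + 45 + 19 + 29 = 165 non-tag-A keys altogether.
After those, each further key must be tag-A, so 165 + 5 = 170 draws guarantee 5 tag-A keys.

170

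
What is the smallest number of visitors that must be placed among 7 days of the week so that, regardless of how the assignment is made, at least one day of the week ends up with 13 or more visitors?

85

With 84 visitors one could put exactly 12 in each of the 7 days of the week, and no day of the week would reach 13.
By pigeonhole, one more visitor must land in a day of the week that already has 12, giving it 13.
So 7 × 12 + 1 = 85 visitors are required.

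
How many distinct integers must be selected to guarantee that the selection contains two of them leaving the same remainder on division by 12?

By pigeonhole, the 12 residue classes mod 12 are the pigeonholes.
With 12 integers one could put 1 in each residue class and have no class reach 2.
The 13th integer pushes some class to 2, so 12·1 + 1 = 13.

13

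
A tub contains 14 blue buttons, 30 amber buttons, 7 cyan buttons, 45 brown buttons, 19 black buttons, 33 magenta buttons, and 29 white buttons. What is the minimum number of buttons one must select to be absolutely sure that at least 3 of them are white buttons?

151

In the worst case for collecting white buttons, every non-white button comes out first.
There are 14 + 30 + 7 + 45 + 19 + 33 = 148 non-white buttons altogether.
After those, each further button must be white, so 148 + 3 = 151 draws guarantee 3 white buttons.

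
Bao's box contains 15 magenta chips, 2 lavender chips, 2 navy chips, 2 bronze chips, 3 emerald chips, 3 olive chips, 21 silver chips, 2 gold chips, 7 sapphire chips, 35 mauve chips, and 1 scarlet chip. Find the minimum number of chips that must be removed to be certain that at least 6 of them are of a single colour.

36

Put each drawn chip into a box by colour. The largest draw with every box below 6 takes min(count, 5) from each colour; colours with fewer than 5 contribute all they have.
Σ min(cᵢ, 5) = 5 + 2 + 2 + 2 + 3 + 3 + 5 + 2 + 5 + 5 + 1 = 35.
Draw number 35 + 1 = 36 must push one box to 6.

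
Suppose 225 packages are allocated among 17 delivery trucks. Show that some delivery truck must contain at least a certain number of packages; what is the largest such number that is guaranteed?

14

By the pigeonhole principle, the 17 delivery trucks are the holes and the 225 packages are the pigeons.
If every delivery truck held at most 13 packages, the total would be at most 17 × 13 = 221, which is less than 225.
So some delivery truck holds at least ⌈225/17⌉ = 14 packages.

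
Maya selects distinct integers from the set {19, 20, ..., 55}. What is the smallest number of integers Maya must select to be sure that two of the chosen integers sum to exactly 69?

22

Group the elements by complementary pair {x, 69−x}: {19,50}, {20,49}, {21,48}, …, giving 16 two-element pairs and 5 integers whose partner 69−x falls outside [19,55].
By the pigeonhole principle, treating each of those 21 groups as a pigeonhole, one can pick one integer per group — 21 integers — with no two summing to 69.
The 22nd integer lands in an occupied pair, forcing a sum of 69.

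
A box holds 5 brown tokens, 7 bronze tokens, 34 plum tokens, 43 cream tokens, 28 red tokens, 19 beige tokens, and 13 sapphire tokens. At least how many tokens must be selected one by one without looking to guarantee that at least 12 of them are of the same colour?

An adversary could hand out at most 11 tokens per colour (brown, bronze run out sooner): 5 + 7 + 11 + 11 + 11 + 11 + 11 = 67 tokens and still no colour has 12.
One more token lands in a colour already at 11, so 68 draws are enough and 67 are not.

68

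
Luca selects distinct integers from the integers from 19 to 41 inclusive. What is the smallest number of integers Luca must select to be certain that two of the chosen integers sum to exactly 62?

14

Two chosen integers sum to 62 exactly when both halves of some pair {x, 62−x} with 21 ≤ x ≤ 62−x ≤ 41 are chosen — 10 such pairs.
The remaining 3 elements (those with no distinct partner in range) can never complete a 62-sum, so the worst case takes all of them and one from each pair: 3 + 10 = 13.
By pigeonhole, the 14th integer has to be the second member of some pair, so 13 + 1 = 14.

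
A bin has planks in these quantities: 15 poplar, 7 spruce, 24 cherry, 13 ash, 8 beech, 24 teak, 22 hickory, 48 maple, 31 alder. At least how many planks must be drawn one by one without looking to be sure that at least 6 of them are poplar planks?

183

In the worst case for collecting poplar planks, every non-poplar plank comes out first.
There are 7 + 24 + 13 + 8 + 24 + 22 + 48 + 31 = 177 non-poplar planks altogether.
After those, each further plank must be poplar, so 177 + 6 = 183 draws guarantee 6 poplar planks.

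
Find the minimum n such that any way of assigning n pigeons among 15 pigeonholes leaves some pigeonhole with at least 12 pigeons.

With 165 pigeons one could put exactly 11 in each of the 15 pigeonholes, and no pigeonhole would reach 12.
By pigeonhole, one more pigeon must land in a pigeonhole that already has 11, giving it 12.
So 15 × 11 + 1 = 166 pigeons are required.

166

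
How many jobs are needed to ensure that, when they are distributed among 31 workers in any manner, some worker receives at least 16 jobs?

466

With 465 jobs one could put exactly 15 in each of the 31 workers, and no worker would reach 16.
By pigeonhole, one more job must land in a worker that already has 15, giving it 16.
So 31 × 15 + 1 = 466 jobs are required.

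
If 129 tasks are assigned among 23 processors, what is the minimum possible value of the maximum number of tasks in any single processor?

The 23 processors are the holes and the 129 tasks are the pigeons.
If every processor held at most 5 tasks, the total would be at most 23 × 5 = 115, which is less than 129.
So some processor holds at least ⌈129/23⌉ = 6 tasks.

6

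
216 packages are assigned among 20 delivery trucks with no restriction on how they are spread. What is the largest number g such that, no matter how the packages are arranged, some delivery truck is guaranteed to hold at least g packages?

11

By the pigeonhole principle, the 20 delivery trucks are the holes and the 216 packages are the pigeons.
If every delivery truck held at most 10 packages, the total would be at most 20 × 10 = 200, which is less than 216.
So some delivery truck holds at least ⌈216/20⌉ = 11 packages.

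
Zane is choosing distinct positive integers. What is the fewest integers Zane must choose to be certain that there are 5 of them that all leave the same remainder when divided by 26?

105

Pigeonhole: the 26 residue classes mod 26 are the pigeonholes.
With 104 integers one could put 4 in each residue class and have no class reach 5.
The 105th integer pushes some class to 5, so 26·4 + 1 = 105.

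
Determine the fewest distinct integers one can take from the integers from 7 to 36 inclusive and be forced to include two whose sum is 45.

A set avoiding the sum 45 can contain at most one of each pair {x, 45−x}, plus the 2 elements whose complement lies outside the range.
The integers 7, …, 22 (16 of them) are such a set: any two sum to at least 7+8 = 15 and at most 21+22 = 43 < 45.
Any 17th integer completes one of the 14 pairs, so 17 choices force a sum of 45.

17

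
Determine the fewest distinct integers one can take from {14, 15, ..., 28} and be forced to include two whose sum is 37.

11

Group the elements by complementary pair {x, 37−x}: {14,23}, {15,22}, {16,21}, …, giving 5 two-element pairs and 5 integers whose partner 37−x falls outside [14,28].
Pigeonhole: treating each of those 10 groups as a pigeonhole, one can pick one integer per group — 10 integers — with no two summing to 37.
The 11th integer lands in an occupied pair, forcing a sum of 37.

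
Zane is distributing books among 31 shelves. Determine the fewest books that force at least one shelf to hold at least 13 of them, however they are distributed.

With 372 books one could put exactly 12 in each of the 31 shelves, and no shelf would reach 13.
By pigeonhole, one more book must land in a shelf that already has 12, giving it 13.
So 31 × 12 + 1 = 373 books are required.

373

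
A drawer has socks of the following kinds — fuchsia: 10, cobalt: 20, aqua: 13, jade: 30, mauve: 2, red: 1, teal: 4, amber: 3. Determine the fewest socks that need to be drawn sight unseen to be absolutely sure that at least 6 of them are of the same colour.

An adversary could hand out at most 5 socks per colour (4 colours run out sooner): 5 + 5 + 5 + 5 + 2 + 1 + 4 + 3 = 30 socks and still no colour has 6.
One more sock lands in a colour already at 5, so 31 draws are enough and 30 are not.

31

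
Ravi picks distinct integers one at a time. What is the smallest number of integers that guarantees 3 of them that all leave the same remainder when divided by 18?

37

The 18 residue classes mod 18 are the pigeonholes.
With 36 integers one could put 2 in each residue class and have no class reach 3.
The 37th integer pushes some class to 3, so 18·2 + 1 = 37.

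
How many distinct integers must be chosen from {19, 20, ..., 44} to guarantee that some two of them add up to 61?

15

Group the elements by complementary pair {x, 61−x}: {19,42}, {20,41}, {21,40}, …, giving 12 two-element pairs and 2 integers whose partner 61−x falls outside [19,44].
Pigeonhole: treating each of those 14 groups as a pigeonhole, one can pick one integer per group — 14 integers — with no two summing to 61.
The 15th integer lands in an occupied pair, forcing a sum of 61.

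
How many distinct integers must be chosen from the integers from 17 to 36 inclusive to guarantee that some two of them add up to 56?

13

Two chosen integers sum to 56 exactly when both halves of some pair {x, 56−x} with 20 ≤ x ≤ 56−x ≤ 36 are chosen — 8 such pairs.
The remaining 4 elements (those with no distinct partner in range) can never complete a 56-sum, so the worst case takes all of them and one from each pair: 4 + 8 = 12.
By the pigeonhole principle, the 13th integer has to be the second member of some pair, so 12 + 1 = 13.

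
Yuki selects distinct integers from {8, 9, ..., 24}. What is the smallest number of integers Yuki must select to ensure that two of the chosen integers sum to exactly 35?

Two chosen integers sum to 35 exactly when both halves of some pair {x, 35−x} with 11 ≤ x ≤ 35−x ≤ 24 are chosen — 7 such pairs.
The remaining 3 elements (those with no distinct partner in range) can never complete a 35-sum, so the worst case takes all of them and one from each pair: 3 + 7 = 10.
The 11th integer has to be the second member of some pair, so 10 + 1 = 11.

11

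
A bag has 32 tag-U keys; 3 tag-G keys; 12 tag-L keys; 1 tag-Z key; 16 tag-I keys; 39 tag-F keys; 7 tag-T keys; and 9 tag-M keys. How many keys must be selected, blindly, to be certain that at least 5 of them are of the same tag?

29

By pigeonhole, the 8 tags are the holes; the keys drawn are the pigeons.
To avoid 5 of any one tag, the worst case takes at most 4 of each tag, or every key of a tag that has fewer than 4.
That gives 4 + 3 + 4 + 1 + 4 + 4 + 4 + 4 = 28 keys with no tag reaching 5.
The next key forces some tag to 5, so 28 + 1 = 29.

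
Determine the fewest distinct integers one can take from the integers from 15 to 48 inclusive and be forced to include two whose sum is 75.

24

Group the elements by complementary pair {x, 75−x}: {27,48}, {28,47}, {29,46}, …, giving 11 two-element pairs and 12 integers whose partner 75−x falls outside [15,48].
Treating each of those 23 groups as a pigeonhole, one can pick one integer per group — 23 integers — with no two summing to 75.
The 24th integer lands in an occupied pair, forcing a sum of 75.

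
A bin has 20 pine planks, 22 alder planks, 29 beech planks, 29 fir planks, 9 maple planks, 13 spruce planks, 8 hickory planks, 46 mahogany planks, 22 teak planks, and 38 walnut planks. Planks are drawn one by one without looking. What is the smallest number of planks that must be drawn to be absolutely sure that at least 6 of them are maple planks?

233

In the worst case for collecting maple planks, every non-maple plank comes out first.
There are 20 + 22 + 29 + 29 + 13 + 8 + 46 + 22 + 38 = 227 non-maple planks altogether.
After those, each further plank must be maple, so 227 + 6 = 233 draws guarantee 6 maple planks.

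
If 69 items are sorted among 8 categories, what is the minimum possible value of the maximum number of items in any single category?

9

The 8 categories are the holes and the 69 items are the pigeons.
If every category held at most 8 items, the total would be at most 8 × 8 = 64, which is less than 69.
So some category holds at least ⌈69/8⌉ = 9 items.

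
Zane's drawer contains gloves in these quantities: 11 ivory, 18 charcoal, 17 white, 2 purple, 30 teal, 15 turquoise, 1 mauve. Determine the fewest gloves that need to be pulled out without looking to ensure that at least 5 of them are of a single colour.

24

The 7 colours are the holes; the gloves drawn are the pigeons.
To avoid 5 of any one colour, the worst case takes at most 4 of each colour, or every glove of a colour that has fewer than 4.
That gives 4 + 4 + 4 + 2 + 4 + 4 + 1 = 23 gloves with no colour reaching 5.
The next glove forces some colour to 5, so 23 + 1 = 24.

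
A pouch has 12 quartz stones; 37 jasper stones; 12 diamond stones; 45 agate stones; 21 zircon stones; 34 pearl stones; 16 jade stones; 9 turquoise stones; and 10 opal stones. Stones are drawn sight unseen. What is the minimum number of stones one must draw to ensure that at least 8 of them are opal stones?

194

In the worst case for collecting opal stones, every non-opal stone comes out first.
There are 12 + 37 + 12 + 45 + 21 + 34 + 16 + 9 = 186 non-opal stones altogether.
After those, each further stone must be opal, so 186 + 8 = 194 draws guarantee 8 opal stones.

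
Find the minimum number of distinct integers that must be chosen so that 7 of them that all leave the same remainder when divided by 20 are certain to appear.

121

Pigeonhole: the 20 residue classes mod 20 are the pigeonholes.
With 120 integers one could put 6 in each residue class and have no class reach 7.
The 121st integer pushes some class to 7, so 20·6 + 1 = 121.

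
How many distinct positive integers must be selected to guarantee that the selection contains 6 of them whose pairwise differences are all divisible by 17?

Integers whose pairwise differences are multiples of 17 are exactly those sharing a remainder mod 17. The 17 residue classes mod 17 are the pigeonholes.
With 85 integers one could put 5 in each residue class and have no class reach 6.
The 86th integer pushes some class to 6, so 17·5 + 1 = 86.

86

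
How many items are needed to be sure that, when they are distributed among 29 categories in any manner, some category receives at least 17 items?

465

With 464 items one could put exactly 16 in each of the 29 categories, and no category would reach 17.
One more item must land in a category that already has 16, giving it 17.
So 29 × 16 + 1 = 465 items are required.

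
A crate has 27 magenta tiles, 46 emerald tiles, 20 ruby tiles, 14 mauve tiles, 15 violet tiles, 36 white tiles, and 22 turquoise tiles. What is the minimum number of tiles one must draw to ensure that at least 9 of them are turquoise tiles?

167

In the worst case for collecting turquoise tiles, every non-turquoise tile comes out first.
There are 27 + 46 + 20 + 14 + 15 + 36 = 158 non-turquoise tiles altogether.
After those, each further tile must be turquoise, so 158 + 9 = 167 draws guarantee 9 turquoise tiles.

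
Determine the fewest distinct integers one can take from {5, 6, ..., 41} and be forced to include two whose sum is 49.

Group the elements by complementary pair {x, 49−x}: {8,41}, {9,40}, {10,39}, …, giving 17 two-element pairs and 3 integers whose partner 49−x falls outside [5,41].
By pigeonhole, treating each of those 20 groups as a pigeonhole, one can pick one integer per group — 20 integers — with no two summing to 49.
The 21st integer lands in an occupied pair, forcing a sum of 49.

21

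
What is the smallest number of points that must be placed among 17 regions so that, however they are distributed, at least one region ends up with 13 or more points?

With 204 points one could put exactly 12 in each of the 17 regions, and no region would reach 13.
One more point must land in a region that already has 12, giving it 13.
So 17 × 12 + 1 = 205 points are required.

205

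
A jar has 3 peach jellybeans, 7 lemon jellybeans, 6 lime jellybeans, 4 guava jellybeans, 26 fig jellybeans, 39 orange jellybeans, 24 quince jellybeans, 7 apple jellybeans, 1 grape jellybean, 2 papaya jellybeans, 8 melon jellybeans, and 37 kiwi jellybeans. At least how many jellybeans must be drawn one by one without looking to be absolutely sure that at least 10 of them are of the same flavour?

An adversary could hand out at most 9 jellybeans per flavour (8 flavours run out sooner): 3 + 7 + 6 + 4 + 9 + 9 + 9 + 7 + 1 + 2 + 8 + 9 = 74 jellybeans and still no flavour has 10.
Pigeonhole: one more jellybean lands in a flavour already at 9, so 75 draws are enough and 74 are not.

75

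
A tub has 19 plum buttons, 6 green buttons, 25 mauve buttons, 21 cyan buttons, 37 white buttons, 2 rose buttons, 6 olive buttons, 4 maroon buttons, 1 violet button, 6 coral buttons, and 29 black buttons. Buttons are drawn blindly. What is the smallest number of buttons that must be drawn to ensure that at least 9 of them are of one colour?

66

Put each drawn button into a box by colour. The largest draw with every box below 9 takes min(count, 8) from each colour; colours with fewer than 8 contribute all they have.
Σ min(cᵢ, 8) = 8 + 6 + 8 + 8 + 8 + 2 + 6 + 4 + 1 + 6 + 8 = 65.
Draw number 65 + 1 = 66 must push one box to 9.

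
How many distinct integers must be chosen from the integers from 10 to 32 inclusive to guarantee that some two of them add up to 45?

A set avoiding the sum 45 can contain at most one of each pair {x, 45−x}, plus the 3 elements whose complement lies outside the range.
The integers 10, …, 22 (13 of them) are such a set: any two sum to at least 10+11 = 21 and at most 21+22 = 43 < 45.
Any 14th integer completes one of the 10 pairs, so 14 choices force a sum of 45.

14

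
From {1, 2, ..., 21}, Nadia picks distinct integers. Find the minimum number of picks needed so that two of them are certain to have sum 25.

Two chosen integers sum to 25 exactly when both halves of some pair {x, 25−x} with 4 ≤ x ≤ 25−x ≤ 21 are chosen — 9 such pairs.
The remaining 3 elements (those with no distinct partner in range) can never complete a 25-sum, so the worst case takes all of them and one from each pair: 3 + 9 = 12.
The 13th integer has to be the second member of some pair, so 12 + 1 = 13.

13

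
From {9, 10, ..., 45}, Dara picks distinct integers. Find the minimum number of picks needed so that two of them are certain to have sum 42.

A set avoiding the sum 42 can contain at most one of each pair {x, 42−x}, plus the 13 elements whose complement lies outside the range or equal to its own complement.
The integers 21, …, 45 (25 of them) are such a set: any two sum to at least 21+22 = 43 > 42.
Any 26th integer completes one of the 12 pairs, so 26 choices force a sum of 42.

26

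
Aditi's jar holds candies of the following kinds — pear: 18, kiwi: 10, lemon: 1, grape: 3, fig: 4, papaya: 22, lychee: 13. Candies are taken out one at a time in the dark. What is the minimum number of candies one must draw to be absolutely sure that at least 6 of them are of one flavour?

An adversary could hand out at most 5 candies per flavour (lemon, grape, fig run out sooner): 5 + 5 + 1 + 3 + 4 + 5 + 5 = 28 candies and still no flavour has 6.
Pigeonhole: one more candy lands in a flavour already at 5, so 29 draws are enough and 28 are not.

29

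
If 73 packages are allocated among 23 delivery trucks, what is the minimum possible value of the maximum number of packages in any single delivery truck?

4

The 23 delivery trucks are the holes and the 73 packages are the pigeons.
If every delivery truck held at most 3 packages, the total would be at most 23 × 3 = 69, which is less than 73.
So some delivery truck holds at least ⌈73/23⌉ = 4 packages.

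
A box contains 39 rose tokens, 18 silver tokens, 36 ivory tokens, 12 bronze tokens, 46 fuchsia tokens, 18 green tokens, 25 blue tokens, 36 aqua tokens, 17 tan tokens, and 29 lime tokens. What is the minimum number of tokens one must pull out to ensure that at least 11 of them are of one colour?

101

Pigeonhole: put each drawn token into a box by colour. The largest draw with every box below 11 takes min(count, 10) from each colour.
Σ min(cᵢ, 10) = 10 + 10 + 10 + 10 + 10 + 10 + 10 + 10 + 10 + 10 = 100.
Draw number 100 + 1 = 101 must push one box to 11.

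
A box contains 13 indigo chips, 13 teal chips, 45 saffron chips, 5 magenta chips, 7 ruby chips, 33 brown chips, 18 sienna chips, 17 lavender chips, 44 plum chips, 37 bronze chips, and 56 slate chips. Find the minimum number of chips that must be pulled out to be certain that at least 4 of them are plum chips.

248

In the worst case for collecting plum chips, every non-plum chip comes out first.
There are 13 + 13 + 45 + 5 + 7 + 33 + 18 + 17 + 37 + 56 = 244 non-plum chips altogether.
After those, each further chip must be plum, so 244 + 4 = 248 draws guarantee 4 plum chips.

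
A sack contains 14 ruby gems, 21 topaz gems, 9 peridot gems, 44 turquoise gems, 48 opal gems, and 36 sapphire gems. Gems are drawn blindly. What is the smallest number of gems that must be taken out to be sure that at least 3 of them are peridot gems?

In the worst case for collecting peridot gems, every non-peridot gem comes out first.
There are 14 + 21 + 44 + 48 + 36 = 163 non-peridot gems altogether.
After those, each further gem must be peridot, so 163 + 3 = 166 draws guarantee 3 peridot gems.

166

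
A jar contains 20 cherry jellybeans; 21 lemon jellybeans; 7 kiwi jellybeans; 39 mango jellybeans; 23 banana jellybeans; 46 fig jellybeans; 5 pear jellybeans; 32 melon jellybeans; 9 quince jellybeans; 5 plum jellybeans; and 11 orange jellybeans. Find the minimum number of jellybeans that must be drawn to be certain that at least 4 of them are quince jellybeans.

213

In the worst case for collecting quince jellybeans, every non-quince jellybean comes out first.
There are 20 + 21 + 7 + 39 + 23 + 46 + 5 + 32 + 5 + 11 = 209 non-quince jellybeans altogether.
After those, each further jellybean must be quince, so 209 + 4 = 213 draws guarantee 4 quince jellybeans.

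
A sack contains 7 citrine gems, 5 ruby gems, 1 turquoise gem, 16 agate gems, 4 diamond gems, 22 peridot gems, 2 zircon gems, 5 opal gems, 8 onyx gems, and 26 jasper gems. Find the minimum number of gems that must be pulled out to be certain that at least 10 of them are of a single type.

The 10 types are the holes; the gems drawn are the pigeons.
To avoid 10 of any one type, the worst case takes at most 9 of each type, or every gem of a type that has fewer than 9.
That gives 7 + 5 + 1 + 9 + 4 + 9 + 2 + 5 + 8 + 9 = 59 gems with no type reaching 10.
The next gem forces some type to 10, so 59 + 1 = 60.

60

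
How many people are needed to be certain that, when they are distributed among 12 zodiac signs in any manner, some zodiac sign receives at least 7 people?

With 72 people one could put exactly 6 in each of the 12 zodiac signs, and no zodiac sign would reach 7.
By the pigeonhole principle, one more person must land in a zodiac sign that already has 6, giving it 7.
So 12 × 6 + 1 = 73 people are required.

73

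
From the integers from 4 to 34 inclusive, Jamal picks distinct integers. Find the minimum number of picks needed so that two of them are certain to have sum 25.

Group the elements by complementary pair {x, 25−x}: {4,21}, {5,20}, {6,19}, …, giving 9 two-element pairs and 13 integers whose partner 25−x falls outside [4,34].
Treating each of those 22 groups as a pigeonhole, one can pick one integer per group — 22 integers — with no two summing to 25.
The 23rd integer lands in an occupied pair, forcing a sum of 25.

23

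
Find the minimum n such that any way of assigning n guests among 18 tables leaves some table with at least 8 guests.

127

With 126 guests one could put exactly 7 in each of the 18 tables, and no table would reach 8.
By the pigeonhole principle, one more guest must land in a table that already has 7, giving it 8.
So 18 × 7 + 1 = 127 guests are required.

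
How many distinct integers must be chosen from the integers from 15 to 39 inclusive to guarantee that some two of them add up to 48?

Group the elements by complementary pair {x, 48−x}: {15,33}, {16,32}, {17,31}, …, giving 9 two-element pairs; the single value 24 (it cannot pair with itself since the integers are distinct); and 6 integers whose partner 48−x falls outside [15,39].
Treating each of those 16 groups as a pigeonhole, one can pick one integer per group — 16 integers — with no two summing to 48.
The 17th integer lands in an occupied pair, forcing a sum of 48.

17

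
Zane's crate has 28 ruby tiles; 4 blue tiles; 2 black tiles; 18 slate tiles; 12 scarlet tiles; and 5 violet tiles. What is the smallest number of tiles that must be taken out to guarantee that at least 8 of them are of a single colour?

33

An adversary could hand out at most 7 tiles per colour (blue, black, violet run out sooner): 7 + 4 + 2 + 7 + 7 + 5 = 32 tiles and still no colour has 8.
By pigeonhole, one more tile lands in a colour already at 7, so 33 draws are enough and 32 are not.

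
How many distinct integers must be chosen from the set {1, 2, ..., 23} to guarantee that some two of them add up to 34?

18

Two chosen integers sum to 34 exactly when both halves of some pair {x, 34−x} with 11 ≤ x ≤ 34−x ≤ 23 are chosen — 6 such pairs.
The remaining 11 elements (those with no distinct partner in range) can never complete a 34-sum, so the worst case takes all of them and one from each pair: 11 + 6 = 17.
By the pigeonhole principle, the 18th integer has to be the second member of some pair, so 17 + 1 = 18.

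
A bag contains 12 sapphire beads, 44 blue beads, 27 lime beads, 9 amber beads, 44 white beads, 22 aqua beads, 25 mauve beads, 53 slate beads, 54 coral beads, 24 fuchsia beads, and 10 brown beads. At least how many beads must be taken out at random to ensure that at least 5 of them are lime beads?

302

In the worst case for collecting lime beads, every non-lime bead comes out first.
There are 12 + 44 + 9 + 44 + 22 + 25 + 53 + 54 + 24 + 10 = 297 non-lime beads altogether.
After those, each further bead must be lime, so 297 + 5 = 302 draws guarantee 5 lime beads.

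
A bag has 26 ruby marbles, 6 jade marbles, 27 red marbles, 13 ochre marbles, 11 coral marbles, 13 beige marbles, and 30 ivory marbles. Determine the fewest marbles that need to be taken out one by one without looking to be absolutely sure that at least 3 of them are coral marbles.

118

In the worst case for collecting coral marbles, every non-coral marble comes out first.
There are 26 + 6 + 27 + 13 + 13 + 30 = 115 non-coral marbles altogether.
After those, each further marble must be coral, so 115 + 3 = 118 draws guarantee 3 coral marbles.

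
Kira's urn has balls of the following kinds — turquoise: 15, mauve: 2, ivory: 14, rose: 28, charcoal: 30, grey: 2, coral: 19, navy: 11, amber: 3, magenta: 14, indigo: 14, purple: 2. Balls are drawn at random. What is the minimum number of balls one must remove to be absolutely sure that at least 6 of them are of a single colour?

50

By the pigeonhole principle, the 12 colours are the holes; the balls drawn are the pigeons.
To avoid 6 of any one colour, the worst case takes at most 5 of each colour, or every ball of a colour that has fewer than 5.
That gives 5 + 2 + 5 + 5 + 5 + 2 + 5 + 5 + 3 + 5 + 5 + 2 = 49 balls with no colour reaching 6.
The next ball forces some colour to 6, so 49 + 1 = 50.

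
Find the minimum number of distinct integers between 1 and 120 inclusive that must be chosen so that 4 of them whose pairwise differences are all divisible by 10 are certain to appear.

31

Integers whose pairwise differences are multiples of 10 are exactly those sharing a remainder mod 10. The 10 residue classes mod 10 are the pigeonholes.
With 30 integers one could put 3 in each residue class and have no class reach 4.
The 31st integer pushes some class to 4, so 10·3 + 1 = 31.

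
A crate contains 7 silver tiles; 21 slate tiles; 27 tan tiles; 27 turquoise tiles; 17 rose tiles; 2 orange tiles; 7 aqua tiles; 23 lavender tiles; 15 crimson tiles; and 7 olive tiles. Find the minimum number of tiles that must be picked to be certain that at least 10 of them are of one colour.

78

The 10 colours are the holes; the tiles drawn are the pigeons.
To avoid 10 of any one colour, the worst case takes at most 9 of each colour, or every tile of a colour that has fewer than 9.
That gives 7 + 9 + 9 + 9 + 9 + 2 + 7 + 9 + 9 + 7 = 77 tiles with no colour reaching 10.
The next tile forces some colour to 10, so 77 + 1 = 78.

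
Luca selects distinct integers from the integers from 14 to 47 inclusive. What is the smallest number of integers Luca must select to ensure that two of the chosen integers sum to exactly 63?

19

Group the elements by complementary pair {x, 63−x}: {16,47}, {17,46}, {18,45}, …, giving 16 two-element pairs and 2 integers whose partner 63−x falls outside [14,47].
By the pigeonhole principle, treating each of those 18 groups as a pigeonhole, one can pick one integer per group — 18 integers — with no two summing to 63.
The 19th integer lands in an occupied pair, forcing a sum of 63.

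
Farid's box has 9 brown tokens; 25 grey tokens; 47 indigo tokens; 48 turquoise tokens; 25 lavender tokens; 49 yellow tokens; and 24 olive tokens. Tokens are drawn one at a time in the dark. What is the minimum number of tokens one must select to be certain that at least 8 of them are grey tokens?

In the worst case for collecting grey tokens, every non-grey token comes out first.
There are 9 + 47 + 48 + 25 + 49 + 24 = 202 non-grey tokens altogether.
After those, each further token must be grey, so 202 + 8 = 210 draws guarantee 8 grey tokens.

210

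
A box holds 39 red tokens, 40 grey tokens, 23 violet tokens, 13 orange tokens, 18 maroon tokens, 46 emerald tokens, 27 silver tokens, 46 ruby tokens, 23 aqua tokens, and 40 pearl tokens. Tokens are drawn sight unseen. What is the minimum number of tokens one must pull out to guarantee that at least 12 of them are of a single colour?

An adversary could hand out at most 11 tokens per colour: 11 + 11 + 11 + 11 + 11 + 11 + 11 + 11 + 11 + 11 = 110 tokens and still no colour has 12.
By pigeonhole, one more token lands in a colour already at 11, so 111 draws are enough and 110 are not.

111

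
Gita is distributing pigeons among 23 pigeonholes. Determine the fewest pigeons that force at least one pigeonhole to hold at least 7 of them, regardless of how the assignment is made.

With 138 pigeons one could put exactly 6 in each of the 23 pigeonholes, and no pigeonhole would reach 7.
One more pigeon must land in a pigeonhole that already has 6, giving it 7.
So 23 × 6 + 1 = 139 pigeons are required.

139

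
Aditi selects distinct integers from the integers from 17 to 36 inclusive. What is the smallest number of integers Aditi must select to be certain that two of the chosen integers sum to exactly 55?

12

Two chosen integers sum to 55 exactly when both halves of some pair {x, 55−x} with 19 ≤ x ≤ 55−x ≤ 36 are chosen — 9 such pairs.
The remaining 2 elements (those with no distinct partner in range) can never complete a 55-sum, so the worst case takes all of them and one from each pair: 2 + 9 = 11.
The 12th integer has to be the second member of some pair, so 11 + 1 = 12.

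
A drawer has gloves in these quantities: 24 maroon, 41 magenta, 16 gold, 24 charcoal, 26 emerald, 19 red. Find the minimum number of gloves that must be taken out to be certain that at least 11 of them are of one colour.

Put each drawn glove into a box by colour. The largest draw with every box below 11 takes min(count, 10) from each colour.
Σ min(cᵢ, 10) = 10 + 10 + 10 + 10 + 10 + 10 = 60.
Draw number 60 + 1 = 61 must push one box to 11.

61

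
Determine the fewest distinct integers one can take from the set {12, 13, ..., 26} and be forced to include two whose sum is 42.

11

Group the elements by complementary pair {x, 42−x}: {16,26}, {17,25}, {18,24}, …, giving 5 two-element pairs; the single value 21 (it cannot pair with itself since the integers are distinct); and 4 integers whose partner 42−x falls outside [12,26].
By the pigeonhole principle, treating each of those 10 groups as a pigeonhole, one can pick one integer per group — 10 integers — with no two summing to 42.
The 11th integer lands in an occupied pair, forcing a sum of 42.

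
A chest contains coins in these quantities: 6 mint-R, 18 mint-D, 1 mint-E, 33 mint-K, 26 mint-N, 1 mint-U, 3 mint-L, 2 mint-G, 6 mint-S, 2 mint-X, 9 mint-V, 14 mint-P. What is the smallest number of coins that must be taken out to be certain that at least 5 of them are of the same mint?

38

Put each drawn coin into a box by mint. The largest draw with every box below 5 takes min(count, 4) from each mint; mints with fewer than 4 contribute all they have.
Σ min(cᵢ, 4) = 4 + 4 + 1 + 4 + 4 + 1 + 3 + 2 + 4 + 2 + 4 + 4 = 37.
Draw number 37 + 1 = 38 must push one box to 5.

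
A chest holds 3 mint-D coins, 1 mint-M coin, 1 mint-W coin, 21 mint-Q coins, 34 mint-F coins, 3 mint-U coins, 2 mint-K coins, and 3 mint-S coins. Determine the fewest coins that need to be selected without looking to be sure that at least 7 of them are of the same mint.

By the pigeonhole principle, put each drawn coin into a box by mint. The largest draw with every box below 7 takes min(count, 6) from each mint; mints with fewer than 6 contribute all they have.
Σ min(cᵢ, 6) = 3 + 1 + 1 + 6 + 6 + 3 + 2 + 3 = 25.
Draw number 25 + 1 = 26 must push one box to 7.

26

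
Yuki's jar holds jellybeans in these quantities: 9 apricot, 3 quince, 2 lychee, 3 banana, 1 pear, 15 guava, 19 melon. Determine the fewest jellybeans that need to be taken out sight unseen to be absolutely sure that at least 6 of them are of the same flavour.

25

An adversary could hand out at most 5 jellybeans per flavour (4 flavours run out sooner): 5 + 3 + 2 + 3 + 1 + 5 + 5 = 24 jellybeans and still no flavour has 6.
By pigeonhole, one more jellybean lands in a flavour already at 5, so 25 draws are enough and 24 are not.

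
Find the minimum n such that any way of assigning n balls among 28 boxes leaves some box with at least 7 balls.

169

With 168 balls one could put exactly 6 in each of the 28 boxes, and no box would reach 7.
By the pigeonhole principle, one more ball must land in a box that already has 6, giving it 7.
So 28 × 6 + 1 = 169 balls are required.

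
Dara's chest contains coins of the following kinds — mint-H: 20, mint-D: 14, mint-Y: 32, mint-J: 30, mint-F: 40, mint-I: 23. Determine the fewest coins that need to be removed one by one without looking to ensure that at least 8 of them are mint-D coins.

153

In the worst case for collecting mint-D coins, every non-mint-D coin comes out first.
There are 20 + 32 + 30 + 40 + 23 = 145 non-mint-D coins altogether.
After those, each further coin must be mint-D, so 145 + 8 = 153 draws guarantee 8 mint-D coins.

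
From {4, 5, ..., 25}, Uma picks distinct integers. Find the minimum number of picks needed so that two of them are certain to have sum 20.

Two chosen integers sum to 20 exactly when both halves of some pair {x, 20−x} with 4 ≤ x ≤ 20−x ≤ 16 are chosen — 6 such pairs.
The remaining 10 elements (those with no distinct partner in range) can never complete a 20-sum, so the worst case takes all of them and one from each pair: 10 + 6 = 16.
By the pigeonhole principle, the 17th integer has to be the second member of some pair, so 16 + 1 = 17.

17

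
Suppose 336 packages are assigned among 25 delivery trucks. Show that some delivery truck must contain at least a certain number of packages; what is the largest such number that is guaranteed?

14

The 25 delivery trucks are the holes and the 336 packages are the pigeons.
If every delivery truck held at most 13 packages, the total would be at most 25 × 13 = 325, which is less than 336.
So some delivery truck holds at least ⌈336/25⌉ = 14 packages.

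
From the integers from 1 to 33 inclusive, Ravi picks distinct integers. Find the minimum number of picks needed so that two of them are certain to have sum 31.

Two chosen integers sum to 31 exactly when both halves of some pair {x, 31−x} with 1 ≤ x ≤ 31−x ≤ 30 are chosen — 15 such pairs.
The remaining 3 elements (those with no distinct partner in range) can never complete a 31-sum, so the worst case takes all of them and one from each pair: 3 + 15 = 18.
The 19th integer has to be the second member of some pair, so 18 + 1 = 19.

19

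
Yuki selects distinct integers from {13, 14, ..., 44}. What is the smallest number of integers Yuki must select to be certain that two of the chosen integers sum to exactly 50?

21

Group the elements by complementary pair {x, 50−x}: {13,37}, {14,36}, {15,35}, …, giving 12 two-element pairs, the single value 25 (it cannot pair with itself since the integers are distinct), and 7 integers whose partner 50−x falls outside [13,44].
Treating each of those 20 groups as a pigeonhole, one can pick one integer per group — 20 integers — with no two summing to 50.
The 21st integer lands in an occupied pair, forcing a sum of 50.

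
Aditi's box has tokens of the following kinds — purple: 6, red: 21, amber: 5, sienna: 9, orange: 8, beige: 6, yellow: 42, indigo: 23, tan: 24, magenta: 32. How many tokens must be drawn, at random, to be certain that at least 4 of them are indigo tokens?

157

In the worst case for collecting indigo tokens, every non-indigo token comes out first.
There are 6 + 21 + 5 + 9 + 8 + 6 + 42 + 24 + 32 = 153 non-indigo tokens altogether.
After those, each further token must be indigo, so 153 + 4 = 157 draws guarantee 4 indigo tokens.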